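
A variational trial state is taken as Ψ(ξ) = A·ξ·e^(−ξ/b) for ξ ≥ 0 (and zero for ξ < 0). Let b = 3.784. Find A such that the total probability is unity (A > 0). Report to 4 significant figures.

A ≈ 0.2717

Require ∫ |Ψ|² dξ = 1 over the whole domain.
Recall ∫₀^∞ ξ^m e^(−ξ/β) dξ = m!·β^(m+1), with Ψ = A·ξ·e^(−ξ/b), the integral evaluates to A²·[b^3/4].
So A² = (b^3/4)^(−1).
Plugging in b = 3.784 yields A = 0.27171.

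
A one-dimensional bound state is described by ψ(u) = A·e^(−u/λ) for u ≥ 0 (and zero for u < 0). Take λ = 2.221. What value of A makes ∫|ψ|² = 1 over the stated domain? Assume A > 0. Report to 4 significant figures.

We need A² ∫|f|² du = 1, taking the integral from 0 to ∞.
Carrying out the integral gives A² · λ/2.
So A² = (λ/2)^(−1).
Plugging in λ = 2.221 yields A = 0.94894.

A ≈ 0.9489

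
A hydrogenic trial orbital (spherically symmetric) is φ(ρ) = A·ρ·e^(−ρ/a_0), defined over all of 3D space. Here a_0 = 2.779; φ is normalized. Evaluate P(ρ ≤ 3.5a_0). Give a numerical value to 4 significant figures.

P ≈ 0.8270

P = ∫ |φ|² 4πρ² dρ over ρ ≤ 3.5a_0.
The full normalization integral is A²·[3·π·a_0^5] = 1, fixing A².
Substituting u = ρ/a_0, A², 4π and the length scale all cancel in the ratio: P = ∫_{0}^{3.5} u^4·e^(-2·u) du / ∫_{0}^{∞} u^4·e^(-2·u) du.
Using ∫ u^4·e^(-2·u) du = -(u^4/2 + u^3 + 3·u^2/2 + 3·u/2 + 3/4)·e^(-2·u), the numerator is 3/4 - 4553·e^(-7)/32 and the denominator is 3/4.
The region integral divided by the full integral gives P = 0.82701.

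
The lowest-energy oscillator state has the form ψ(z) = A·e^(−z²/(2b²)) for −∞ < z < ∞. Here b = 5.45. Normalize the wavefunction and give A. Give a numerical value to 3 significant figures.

A ≈ 0.322

We need A² ∫|f|² dz = 1, taking the integral from −∞ to ∞.
Using the Gaussian integral ∫_{−∞}^{∞} e^(−αz²) dz = √(π/α), with ψ = A·e^(−z²/(2b²)), the integral evaluates to A²·[√(π)·b].
Hence A² = 1/[√(π)·b].
Substituting b = 5.45 gives A² = 0.1035, so A = 0.3217.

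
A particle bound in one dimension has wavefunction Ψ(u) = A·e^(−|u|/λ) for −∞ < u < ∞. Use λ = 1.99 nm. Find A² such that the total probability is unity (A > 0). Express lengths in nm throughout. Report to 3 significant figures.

The normalization condition is ∫|Ψ|² du = 1 from −∞ to ∞.
Using ∫₀^∞ uⁿ e^(−αu) du = n!/αⁿ⁺¹, the integral (without the A² prefactor) comes out to λ.
So A² = (λ)^(−1).
Plugging in λ = 1.99 yields A = 0.7089.

A^2 ≈ 0.503 nm^(-1)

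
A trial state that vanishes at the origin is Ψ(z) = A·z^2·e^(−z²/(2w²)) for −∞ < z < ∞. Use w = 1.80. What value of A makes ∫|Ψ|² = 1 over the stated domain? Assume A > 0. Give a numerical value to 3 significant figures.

Normalization requires ∫|Ψ|² dz = 1, integrated from −∞ to ∞.
With ∫_{−∞}^{∞} z^(2m) e^(−αz²) dz = (2m−1)!!·√π / (2^m α^(m+1/2)), carrying out the integral gives A² · 3·√(π)·w^5/4.
So A² = (3·√(π)·w^5/4)^(−1).
Plugging in w = 1.80 yields A = 0.1995.

A ≈ 0.200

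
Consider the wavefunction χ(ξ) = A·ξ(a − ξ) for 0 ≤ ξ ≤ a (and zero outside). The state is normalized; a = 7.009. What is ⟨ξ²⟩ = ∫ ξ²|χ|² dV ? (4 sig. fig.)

The expectation value is the |χ|²-weighted average of ξ^2: ∫ ξ^2|χ|² dξ.
Expanding the polynomial and integrating term by term, the ratio of the moment integral to the normalization integral gives ⟨ξ²⟩ = 2·a^2/7.
Putting a = 7.009 gives 14.036.

⟨ξ^2⟩ ≈ 14.04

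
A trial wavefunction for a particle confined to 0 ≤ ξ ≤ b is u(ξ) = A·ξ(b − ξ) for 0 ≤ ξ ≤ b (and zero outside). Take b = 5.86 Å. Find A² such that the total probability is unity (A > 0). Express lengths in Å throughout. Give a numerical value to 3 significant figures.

A^2 ≈ 0.00434 Å^(-5)

Normalization requires ∫|u|² dξ = 1, integrated from 0 to b.
Carrying out the integral gives A² · b^5/30.
Setting this equal to 1 gives A² = 1/(b^5/30).
With b = 5.86: A² = 0.004341 and A = 0.06589.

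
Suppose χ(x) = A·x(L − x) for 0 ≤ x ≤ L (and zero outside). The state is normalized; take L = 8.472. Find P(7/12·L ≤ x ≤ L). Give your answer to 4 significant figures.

P = ∫_{7/12·L}^{L} |χ(x)|² dx.
With A² fixed by ∫|χ|² = 1, i.e. A² = (L^5/30)^(−1), substitute and integrate.
Let u = x/L; then A² and the length scale cancel, so P = ∫_{7/12}^{1} u^2·(1 - u)^2 du ÷ ∫_{0}^{1} u^2·(1 - u)^2 du.
With ∫ u^2·(1 - u)^2 du = u^3·(6·u^2 - 15·u + 10)/30 + C, the region integral is ≈ 0.0115540 and the full one is 1/30.
Taking the ratio, P = 0.34662.

P ≈ 0.3466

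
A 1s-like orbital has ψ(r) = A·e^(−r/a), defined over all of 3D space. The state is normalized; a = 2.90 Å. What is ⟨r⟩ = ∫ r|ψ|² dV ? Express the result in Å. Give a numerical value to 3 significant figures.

The expectation value is the |ψ|²-weighted average of r: ∫ r|ψ|² 4πr² dr.
Recall ∫₀^∞ r^m e^(−r/β) dr = m!·β^(m+1), since the A² factors cancel between numerator and denominator, ⟨r⟩ = 3·a/2.
With a = 2.90, ⟨r⟩ = 4.350.

⟨r⟩ ≈ 4.35 Å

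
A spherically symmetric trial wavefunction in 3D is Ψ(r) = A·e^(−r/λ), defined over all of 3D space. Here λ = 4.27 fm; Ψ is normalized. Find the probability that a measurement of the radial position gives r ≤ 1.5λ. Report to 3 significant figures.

P ≈ 0.577

With dV = 4πr²dr, the probability is ∫|Ψ|² dV over r ≤ 1.5λ.
The full normalization integral is A²·[π·λ^3] = 1, fixing A².
Let u = r/λ; then A², 4π and the length scale all cancel, so P = ∫_{0}^{1.5} u^2·e^(-2·u) du ÷ ∫_{0}^{∞} u^2·e^(-2·u) du.
Using ∫ u^2·e^(-2·u) du = -(2·u^2 + 2·u + 1)·e^(-2·u)/4, the numerator is 1/4 - 17·e^(-3)/8 and the denominator is 1/4.
Taking the ratio yields P = 0.5768.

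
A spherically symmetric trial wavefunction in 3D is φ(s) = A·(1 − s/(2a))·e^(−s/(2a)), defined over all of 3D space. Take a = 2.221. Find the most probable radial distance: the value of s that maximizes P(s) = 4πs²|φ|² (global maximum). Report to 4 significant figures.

s ≈ 11.63

Differentiate P(s) = 4πs²|φ|² with respect to s and set to zero.
This gives s = a·(√(5) + 3).
With a = 2.221, the most probable radial distance is 11.629.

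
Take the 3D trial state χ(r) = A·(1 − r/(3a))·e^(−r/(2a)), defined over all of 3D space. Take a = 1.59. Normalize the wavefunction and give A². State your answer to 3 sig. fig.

A^2 ≈ 0.0297

Normalization requires ∫|χ|² 4πr² dr = 1, integrated from 0 to ∞.
Using ∫₀^∞ rⁿ e^(−αr) dr = n!/αⁿ⁺¹, the integral (without the A² prefactor) comes out to 8·π·a^3/3.
Setting this equal to 1 gives A² = 1/(8·π·a^3/3).
Substituting a = 1.59 gives A² = 0.02970, so A = 0.1723.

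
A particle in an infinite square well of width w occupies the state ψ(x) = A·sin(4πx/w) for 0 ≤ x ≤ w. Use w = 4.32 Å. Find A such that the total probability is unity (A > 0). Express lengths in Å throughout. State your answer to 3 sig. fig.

The normalization condition is ∫|ψ|² dx = 1 from 0 to w.
The integral (without the A² prefactor) comes out to w/2.
Setting this equal to 1 gives A² = 1/(w/2).
Plugging in w = 4.32 yields A = 0.6804.

A ≈ 0.680 Å^(-1/2)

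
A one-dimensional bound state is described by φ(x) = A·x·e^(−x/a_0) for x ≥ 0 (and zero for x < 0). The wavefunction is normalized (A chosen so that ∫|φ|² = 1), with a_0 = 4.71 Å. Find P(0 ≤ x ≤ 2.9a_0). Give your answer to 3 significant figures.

|φ|² is the probability density, so P = ∫_{0}^{2.9a_0} |φ|² dx.
Since A² = 1/(a_0^3/4), this is the region integral divided by the full normalization integral.
Substituting u = x/a_0, A² and the length scale cancel in the ratio: P = ∫_{0}^{2.9} u^2·e^(-2·u) du / ∫_{0}^{∞} u^2·e^(-2·u) du.
Using ∫ u^2·e^(-2·u) du = -(2·u^2 + 2·u + 1)·e^(-2·u)/4, the numerator is 1/4 - 1181·e^(-29/5)/200 and the denominator is 1/4.
Taking the ratio, P = 0.9285.

P ≈ 0.928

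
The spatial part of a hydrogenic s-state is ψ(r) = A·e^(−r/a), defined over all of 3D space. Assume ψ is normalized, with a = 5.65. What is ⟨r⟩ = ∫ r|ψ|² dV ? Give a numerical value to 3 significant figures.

⟨r⟩ = ∫ r |ψ|² 4πr² dr over the full domain.
Recall ∫₀^∞ r^m e^(−r/β) dr = m!·β^(m+1), evaluating both integrals, ⟨r⟩ = 3·a/2.
Putting a = 5.65 gives 8.475.

⟨r⟩ ≈ 8.48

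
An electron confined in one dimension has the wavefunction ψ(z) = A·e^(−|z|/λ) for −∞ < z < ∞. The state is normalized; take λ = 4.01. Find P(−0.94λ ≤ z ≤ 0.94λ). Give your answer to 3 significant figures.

P = ∫_{−0.94λ}^{0.94λ} |ψ(z)|² dz.
The normalization integral ∫|ψ|²dz over the whole domain equals λ·A², and A² cancels in the ratio.
By symmetry take twice the z ≥ 0 contribution in numerator and denominator; the 2's cancel. Let u = z/λ; then A² and the length scale cancel, so P = ∫_{0}^{0.94} e^(-2·u) du ÷ ∫_{0}^{∞} e^(-2·u) du.
An antiderivative of e^(-2·u) is -e^(-2·u)/2; evaluating from 0 to 0.94 gives 1/2 - e^(-47/25)/2, while the full integral is 1/2.
The result is P = 0.8474.

P ≈ 0.847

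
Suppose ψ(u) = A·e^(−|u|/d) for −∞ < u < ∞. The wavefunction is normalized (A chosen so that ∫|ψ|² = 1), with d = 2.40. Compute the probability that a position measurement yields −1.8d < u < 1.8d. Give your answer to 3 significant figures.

P ≈ 0.973

P = ∫_{−1.8d}^{1.8d} |ψ(u)|² du.
With A² fixed by ∫|ψ|² = 1, i.e. A² = (d)^(−1), substitute and integrate.
By symmetry take twice the u ≥ 0 contribution in numerator and denominator; the 2's cancel. In terms of t = u/d (A² and the length scale cancel between numerator and denominator), P = [∫_{0}^{1.8} e^(-2·t) dt] / [∫_{0}^{∞} e^(-2·t) dt].
With ∫ e^(-2·t) dt = -e^(-2·t)/2 + C, the region integral is 1/2 - e^(-18/5)/2 and the full one is 1/2.
Evaluating gives P = 0.9727.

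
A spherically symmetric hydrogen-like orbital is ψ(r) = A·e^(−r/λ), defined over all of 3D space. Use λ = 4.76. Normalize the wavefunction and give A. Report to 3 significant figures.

A ≈ 0.0543

Require ∫ |ψ|² 4πr² dr = 1 over the whole domain.
(Spherical symmetry: dV = 4πr² dr.)
∫|ψ|² 4πr² dr = A²·(π·λ^3).
Setting this equal to 1 gives A² = 1/(π·λ^3).
Substituting λ = 4.76 gives A² = 0.002951, so A = 0.05433.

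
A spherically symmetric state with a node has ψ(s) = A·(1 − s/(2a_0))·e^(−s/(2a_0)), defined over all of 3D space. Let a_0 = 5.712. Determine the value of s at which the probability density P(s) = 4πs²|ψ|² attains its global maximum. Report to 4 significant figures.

s ≈ 29.91

Set d/ds [P(s) = 4πs²|ψ|²] = 0 and solve for s > 0.
This gives s = a_0·(√(5) + 3).
With a_0 = 5.712, the most probable radial distance is 29.908.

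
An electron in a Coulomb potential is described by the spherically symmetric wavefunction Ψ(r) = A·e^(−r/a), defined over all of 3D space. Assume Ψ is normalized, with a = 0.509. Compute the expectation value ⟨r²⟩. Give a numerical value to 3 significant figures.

By definition ⟨r²⟩ = ∫ r^2 |Ψ(r)|² 4πr² dr.
Using ∫₀^∞ rⁿ e^(−αr) dr = n!/αⁿ⁺¹, since the A² factors cancel between numerator and denominator, ⟨r²⟩ = 3·a^2.
Putting a = 0.509 gives 0.7772.

⟨r^2⟩ ≈ 0.777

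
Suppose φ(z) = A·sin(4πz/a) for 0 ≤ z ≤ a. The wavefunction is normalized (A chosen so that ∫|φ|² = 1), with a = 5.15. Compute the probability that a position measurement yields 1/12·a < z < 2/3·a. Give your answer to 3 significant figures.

P ≈ 0.652

The probability is P = ∫ |φ|² dz over [1/12·a, 2/3·a].
The normalization integral ∫|φ|²dz over the whole domain equals a/2·A², and A² cancels in the ratio.
In terms of u = z/a (A² and the length scale cancel between numerator and denominator), P = [∫_{1/12}^{2/3} sin(4·π·u)^2 du] / [∫_{0}^{1} sin(4·π·u)^2 du].
With ∫ sin(4·π·u)^2 du = u/2 - sin(4·π·u)·cos(4·π·u)/(8·π) + C, the region integral is √(3)/(16·π) + 7/24 and the full one is 1/2.
The result is P = √(3)/(8·π) + 7/12.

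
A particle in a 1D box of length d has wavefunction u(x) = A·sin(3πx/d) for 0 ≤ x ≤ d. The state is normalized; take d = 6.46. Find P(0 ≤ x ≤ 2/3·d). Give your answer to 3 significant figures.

P ≈ 0.667

P = ∫_{0}^{2/3·d} |u(x)|² dx.
With A² fixed by ∫|u|² = 1, i.e. A² = (d/2)^(−1), substitute and integrate.
In terms of t = x/d (A² and the length scale cancel between numerator and denominator), P = [∫_{0}^{2/3} sin(3·π·t)^2 dt] / [∫_{0}^{1} sin(3·π·t)^2 dt].
Using ∫ sin(3·π·t)^2 dt = t/2 - sin(6·π·t)/(12·π), the numerator is 1/3 and the denominator is 1/2.
The result is P = 2/3.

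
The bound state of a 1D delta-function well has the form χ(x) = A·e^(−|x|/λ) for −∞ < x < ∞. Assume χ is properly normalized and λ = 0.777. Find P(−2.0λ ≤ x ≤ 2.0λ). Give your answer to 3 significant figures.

P ≈ 0.982

P = ∫_{−2.0λ}^{2.0λ} |χ(x)|² dx.
The normalization integral ∫|χ|²dx over the whole domain equals λ·A², and A² cancels in the ratio.
Both integrals are even about x = 0, so only the x ≥ 0 halves are needed (the factors of 2 cancel). Substituting u = x/λ, A² and the length scale cancel in the ratio: P = ∫_{0}^{2.0} e^(-2·u) du / ∫_{0}^{∞} e^(-2·u) du.
With ∫ e^(-2·u) du = -e^(-2·u)/2 + C, the region integral is 1/2 - e^(-4)/2 and the full one is 1/2.
The result is P = 0.9817.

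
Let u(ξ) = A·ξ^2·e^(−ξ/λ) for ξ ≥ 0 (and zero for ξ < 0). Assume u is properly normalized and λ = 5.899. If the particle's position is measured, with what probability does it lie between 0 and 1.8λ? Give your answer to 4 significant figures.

|u|² is the probability density, so P = ∫_{0}^{1.8λ} |u|² dξ.
With A² fixed by ∫|u|² = 1, i.e. A² = (3·λ^5/4)^(−1), substitute and integrate.
In terms of t = ξ/λ (A² and the length scale cancel between numerator and denominator), P = [∫_{0}^{1.8} t^4·e^(-2·t) dt] / [∫_{0}^{∞} t^4·e^(-2·t) dt].
An antiderivative of t^4·e^(-2·t) is -(t^4/2 + t^3 + 3·t^2/2 + 3·t/2 + 3/4)·e^(-2·t); evaluating from 0 to 1.8 gives ≈ 0.220171, while the full integral is 3/4.
Taking the ratio, P = 0.29356.

P ≈ 0.2936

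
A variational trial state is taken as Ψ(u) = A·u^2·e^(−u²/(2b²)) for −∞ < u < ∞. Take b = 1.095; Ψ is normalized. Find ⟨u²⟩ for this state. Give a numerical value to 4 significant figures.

By definition ⟨u²⟩ = ∫ u^2 |Ψ(u)|² du.
The ratio of the moment integral to the normalization integral gives ⟨u²⟩ = 5·b^2/2.
With b = 1.095, ⟨u^2⟩ = 2.9976.

⟨u^2⟩ ≈ 2.998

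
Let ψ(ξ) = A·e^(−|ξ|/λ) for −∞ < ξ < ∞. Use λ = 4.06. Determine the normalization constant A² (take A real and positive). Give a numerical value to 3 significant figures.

A^2 ≈ 0.246

We need A² ∫|f|² dξ = 1, taking the integral from −∞ to ∞.
The integral (without the A² prefactor) comes out to λ.
Setting this equal to 1 gives A² = 1/(λ).
Substituting λ = 4.06 gives A² = 0.2463, so A = 0.4963.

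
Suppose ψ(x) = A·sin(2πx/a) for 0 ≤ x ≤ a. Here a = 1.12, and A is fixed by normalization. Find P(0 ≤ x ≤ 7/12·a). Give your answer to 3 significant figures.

P = ∫_{0}^{7/12·a} |ψ(x)|² dx.
With A² fixed by ∫|ψ|² = 1, i.e. A² = (a/2)^(−1), substitute and integrate.
Let u = x/a; then A² and the length scale cancel, so P = ∫_{0}^{7/12} sin(2·π·u)^2 du ÷ ∫_{0}^{1} sin(2·π·u)^2 du.
Using ∫ sin(2·π·u)^2 du = u/2 - sin(4·π·u)/(8·π), the numerator is -√(3)/(16·π) + 7/24 and the denominator is 1/2.
The result is P = -√(3)/(8·π) + 7/12.

P ≈ 0.514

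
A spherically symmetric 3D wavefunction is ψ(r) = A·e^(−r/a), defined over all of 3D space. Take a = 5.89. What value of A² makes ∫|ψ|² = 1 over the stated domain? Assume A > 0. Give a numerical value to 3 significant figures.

A^2 ≈ 0.00156

Normalization requires ∫|ψ|² 4πr² dr = 1, integrated from 0 to ∞.
The integral (without the A² prefactor) comes out to π·a^3.
Setting this equal to 1 gives A² = 1/(π·a^3).
Substituting a = 5.89 gives A² = 0.001558, so A = 0.03947.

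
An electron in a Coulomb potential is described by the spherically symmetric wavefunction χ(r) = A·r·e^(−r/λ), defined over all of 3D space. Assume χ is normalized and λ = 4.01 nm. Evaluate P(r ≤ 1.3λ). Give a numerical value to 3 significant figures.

P = ∫ |χ|² 4πr² dr over r ≤ 1.3λ.
Normalization gives A² = 1/(3·π·λ^5).
Substituting u = r/λ, A², 4π and the length scale all cancel in the ratio: P = ∫_{0}^{1.3} u^4·e^(-2·u) du / ∫_{0}^{∞} u^4·e^(-2·u) du.
With ∫ u^4·e^(-2·u) du = -(u^4/2 + u^3 + 3·u^2/2 + 3·u/2 + 3/4)·e^(-2·u) + C, the region integral is ≈ 0.091932 and the full one is 3/4.
The region integral divided by the full integral gives P = 0.1226.

P ≈ 0.123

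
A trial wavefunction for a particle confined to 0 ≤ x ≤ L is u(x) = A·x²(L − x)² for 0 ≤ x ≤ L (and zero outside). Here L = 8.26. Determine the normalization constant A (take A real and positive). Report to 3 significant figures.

Require ∫ |u|² dx = 1 over the whole domain.
Expanding the polynomial and integrating term by term, the integral (without the A² prefactor) comes out to L^9/630.
With L = 8.26: A² = 0.000003520 and A = 0.001876.

A ≈ 0.00188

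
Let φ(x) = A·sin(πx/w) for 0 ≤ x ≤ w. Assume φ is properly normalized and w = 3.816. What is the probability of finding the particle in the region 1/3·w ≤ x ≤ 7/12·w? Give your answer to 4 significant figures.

P = ∫_{1/3·w}^{7/12·w} |φ(x)|² dx.
With A² fixed by ∫|φ|² = 1, i.e. A² = (w/2)^(−1), substitute and integrate.
Let u = x/w; then A² and the length scale cancel, so P = ∫_{1/3}^{7/12} sin(π·u)^2 du ÷ ∫_{0}^{1} sin(π·u)^2 du.
Using ∫ sin(π·u)^2 du = u/2 - sin(2·π·u)/(4·π), the numerator is 1/(8·π) + √(3)/(8·π) + 1/8 and the denominator is 1/2.
Taking the ratio, P = (1 + √(3) + π)/(4·π).

P ≈ 0.4674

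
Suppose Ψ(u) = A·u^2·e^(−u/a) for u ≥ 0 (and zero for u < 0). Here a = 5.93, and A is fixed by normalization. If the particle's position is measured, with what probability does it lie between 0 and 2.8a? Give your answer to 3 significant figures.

P = ∫_{0}^{2.8a} |Ψ(u)|² du.
With A² fixed by ∫|Ψ|² = 1, i.e. A² = (3·a^5/4)^(−1), substitute and integrate.
Let t = u/a; then A² and the length scale cancel, so P = ∫_{0}^{2.8} t^4·e^(-2·t) dt ÷ ∫_{0}^{∞} t^4·e^(-2·t) dt.
Using ∫ t^4·e^(-2·t) dt = -(t^4/2 + t^3 + 3·t^2/2 + 3·t/2 + 3/4)·e^(-2·t), the numerator is ≈ 0.49339 and the denominator is 3/4.
The result is P = 0.6578.

P ≈ 0.658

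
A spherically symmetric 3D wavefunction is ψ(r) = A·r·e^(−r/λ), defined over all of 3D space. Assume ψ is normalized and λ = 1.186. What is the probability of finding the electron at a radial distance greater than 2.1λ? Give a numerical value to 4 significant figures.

Integrate the radial probability density 4πr²|ψ|² over r > 2.1λ.
Normalization gives A² = 1/(3·π·λ^5).
In terms of u = r/λ (A², 4π and the length scale all cancel between numerator and denominator), P = [∫_{2.1}^{∞} u^4·e^(-2·u) du] / [∫_{0}^{∞} u^4·e^(-2·u) du].
Using ∫ u^4·e^(-2·u) du = -(u^4/2 + u^3 + 3·u^2/2 + 3·u/2 + 3/4)·e^(-2·u), the numerator is ≈ 0.442370 and the denominator is 3/4.
This evaluates to P = 0.58983.

P ≈ 0.5898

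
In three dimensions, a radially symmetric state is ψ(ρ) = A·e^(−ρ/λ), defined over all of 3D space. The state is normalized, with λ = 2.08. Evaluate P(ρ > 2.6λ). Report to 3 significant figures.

P ≈ 0.109

P = ∫ |ψ|² 4πρ² dρ over ρ > 2.6λ.
Normalization gives A² = 1/(π·λ^3).
In terms of u = ρ/λ (A², 4π and the length scale all cancel between numerator and denominator), P = [∫_{2.6}^{∞} u^2·e^(-2·u) du] / [∫_{0}^{∞} u^2·e^(-2·u) du].
With ∫ u^2·e^(-2·u) du = -(2·u^2 + 2·u + 1)·e^(-2·u)/4 + C, the region integral is 493·e^(-26/5)/100 and the full one is 1/4.
The region integral divided by the full integral gives P = 0.1088.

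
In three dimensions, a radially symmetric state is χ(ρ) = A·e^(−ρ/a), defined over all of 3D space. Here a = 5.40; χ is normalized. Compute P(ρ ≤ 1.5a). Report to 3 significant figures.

P ≈ 0.577

Integrate the radial probability density 4πρ²|χ|² over ρ ≤ 1.5a.
Normalization gives A² = 1/(π·a^3).
Let u = ρ/a; then A², 4π and the length scale all cancel, so P = ∫_{0}^{1.5} u^2·e^(-2·u) du ÷ ∫_{0}^{∞} u^2·e^(-2·u) du.
With ∫ u^2·e^(-2·u) du = -(2·u^2 + 2·u + 1)·e^(-2·u)/4 + C, the region integral is 1/4 - 17·e^(-3)/8 and the full one is 1/4.
Taking the ratio yields P = 0.5768.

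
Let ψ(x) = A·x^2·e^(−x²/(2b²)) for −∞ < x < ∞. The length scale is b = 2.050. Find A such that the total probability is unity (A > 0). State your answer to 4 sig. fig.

A ≈ 0.1441

The normalization condition is ∫|ψ|² dx = 1 from −∞ to ∞.
With ψ = A·x^2·e^(−x²/(2b²)), the integral evaluates to A²·[3·√(π)·b^5/4].
So A² = (3·√(π)·b^5/4)^(−1).
With b = 2.050: A² = 0.020778 and A = 0.14414.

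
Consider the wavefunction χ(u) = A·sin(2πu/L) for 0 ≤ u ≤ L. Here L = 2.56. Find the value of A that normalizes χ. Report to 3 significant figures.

Require ∫ |χ|² du = 1 over the whole domain.
With ∫₀^L sin²(nπu/L) du = L/2, carrying out the integral gives A² · L/2.
Setting this equal to 1 gives A² = 1/(L/2).
With L = 2.56: A² = 0.7813 and A = 0.8839.

A ≈ 0.884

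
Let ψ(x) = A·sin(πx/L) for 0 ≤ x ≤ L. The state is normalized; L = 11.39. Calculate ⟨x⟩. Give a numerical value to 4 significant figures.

⟨x⟩ ≈ 5.695

By definition ⟨x⟩ = ∫ x |ψ(x)|² dx.
Using sin²θ = (1 − cos 2θ)/2, the ratio of the moment integral to the normalization integral gives ⟨x⟩ = L/2.
Putting L = 11.39 gives 5.6950.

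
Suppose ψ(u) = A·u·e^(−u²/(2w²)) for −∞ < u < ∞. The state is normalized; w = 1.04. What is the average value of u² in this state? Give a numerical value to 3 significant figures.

⟨u^2⟩ ≈ 1.62

⟨u²⟩ = ∫ u^2 |ψ|² du over the full domain.
With ∫_{−∞}^{∞} u^(2m) e^(−αu²) du = (2m−1)!!·√π / (2^m α^(m+1/2)), evaluating both integrals, ⟨u²⟩ = 3·w^2/2.
Putting w = 1.04 gives 1.622.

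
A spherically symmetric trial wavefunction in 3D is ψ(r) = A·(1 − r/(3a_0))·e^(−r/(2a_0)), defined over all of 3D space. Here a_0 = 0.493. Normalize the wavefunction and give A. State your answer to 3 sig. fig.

Normalization requires ∫|ψ|² 4πr² dr = 1, integrated from 0 to ∞.
The angular integral contributes 4π, leaving ∫₀^∞ r²|ψ|² dr.
With ψ = A·(1 − r/(3a_0))·e^(−r/(2a_0)), the integral evaluates to A²·[8·π·a_0^3/3].
Substituting a_0 = 0.493 gives A² = 0.9962, so A = 0.9981.

A ≈ 0.998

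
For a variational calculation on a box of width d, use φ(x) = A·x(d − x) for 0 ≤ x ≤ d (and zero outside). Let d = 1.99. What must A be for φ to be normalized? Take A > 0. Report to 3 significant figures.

Normalization requires ∫|φ|² dx = 1, integrated from 0 to d.
Expanding the polynomial and integrating term by term, carrying out the integral gives A² · d^5/30.
Hence A² = 1/[d^5/30].
With d = 1.99: A² = 0.9613 and A = 0.9805.

A ≈ 0.980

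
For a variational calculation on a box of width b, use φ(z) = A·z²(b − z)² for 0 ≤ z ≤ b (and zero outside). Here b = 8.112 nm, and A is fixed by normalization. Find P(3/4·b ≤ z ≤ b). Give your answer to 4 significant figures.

The probability is P = ∫ |φ|² dz over [3/4·b, b].
Since A² = 1/(b^9/630), this is the region integral divided by the full normalization integral.
In terms of u = z/b (A² and the length scale cancel between numerator and denominator), P = [∫_{3/4}^{1} u^4·(1 - u)^4 du] / [∫_{0}^{1} u^4·(1 - u)^4 du].
An antiderivative of u^4·(1 - u)^4 is u^5·(70·u^4 - 315·u^3 + 540·u^2 - 420·u + 126)/630; evaluating from 3/4 to 1 gives ≈ 0.0000776624, while the full integral is 1/630.
Taking the ratio, P = 0.048927.

P ≈ 0.04893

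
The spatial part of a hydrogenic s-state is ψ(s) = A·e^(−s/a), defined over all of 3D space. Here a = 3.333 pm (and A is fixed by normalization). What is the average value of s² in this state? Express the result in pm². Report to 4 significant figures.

By definition ⟨s²⟩ = ∫ s^2 |ψ(s)|² 4πs² ds.
Evaluating both integrals, ⟨s²⟩ = 3·a^2.
With a = 3.333, ⟨s^2⟩ = 33.327.

⟨s^2⟩ ≈ 33.33 pm^2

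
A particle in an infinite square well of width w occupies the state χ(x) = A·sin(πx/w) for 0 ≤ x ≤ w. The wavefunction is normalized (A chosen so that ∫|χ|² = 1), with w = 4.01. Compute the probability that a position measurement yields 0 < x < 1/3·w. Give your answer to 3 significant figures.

P = ∫_{0}^{1/3·w} |χ(x)|² dx.
Since A² = 1/(w/2), this is the region integral divided by the full normalization integral.
Substituting u = x/w, A² and the length scale cancel in the ratio: P = ∫_{0}^{1/3} sin(π·u)^2 du / ∫_{0}^{1} sin(π·u)^2 du.
With ∫ sin(π·u)^2 du = u/2 - sin(2·π·u)/(4·π) + C, the region integral is -√(3)/(8·π) + 1/6 and the full one is 1/2.
Evaluating gives P = (-√(3)/4 + π/3)/π.

P ≈ 0.196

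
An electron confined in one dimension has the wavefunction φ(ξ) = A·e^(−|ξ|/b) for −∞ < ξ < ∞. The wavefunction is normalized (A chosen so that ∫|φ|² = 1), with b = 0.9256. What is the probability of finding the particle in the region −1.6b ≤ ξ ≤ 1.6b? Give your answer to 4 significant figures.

P = ∫_{−1.6b}^{1.6b} |φ(ξ)|² dξ.
Since A² = 1/(b), this is the region integral divided by the full normalization integral.
Both integrals are even about ξ = 0, so only the ξ ≥ 0 halves are needed (the factors of 2 cancel). Let u = ξ/b; then A² and the length scale cancel, so P = ∫_{0}^{1.6} e^(-2·u) du ÷ ∫_{0}^{∞} e^(-2·u) du.
With ∫ e^(-2·u) du = -e^(-2·u)/2 + C, the region integral is 1/2 - e^(-16/5)/2 and the full one is 1/2.
This works out to P = 0.95924.

P ≈ 0.9592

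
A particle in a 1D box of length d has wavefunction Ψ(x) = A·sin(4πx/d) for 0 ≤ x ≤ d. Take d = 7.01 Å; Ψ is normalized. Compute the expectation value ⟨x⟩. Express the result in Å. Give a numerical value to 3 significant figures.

⟨x⟩ ≈ 3.51 Å

The expectation value is the |Ψ|²-weighted average of x: ∫ x|Ψ|² dx.
Using sin²θ = (1 − cos 2θ)/2, evaluating both integrals, ⟨x⟩ = d/2.
With d = 7.01, ⟨x⟩ = 3.505.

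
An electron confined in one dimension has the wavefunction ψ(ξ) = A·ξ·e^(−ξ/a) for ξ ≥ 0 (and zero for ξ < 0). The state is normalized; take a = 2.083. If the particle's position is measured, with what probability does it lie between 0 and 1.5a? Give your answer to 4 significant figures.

P ≈ 0.5768

P = ∫_{0}^{1.5a} |ψ(ξ)|² dξ.
Since A² = 1/(a^3/4), this is the region integral divided by the full normalization integral.
Substituting u = ξ/a, A² and the length scale cancel in the ratio: P = ∫_{0}^{1.5} u^2·e^(-2·u) du / ∫_{0}^{∞} u^2·e^(-2·u) du.
With ∫ u^2·e^(-2·u) du = -(2·u^2 + 2·u + 1)·e^(-2·u)/4 + C, the region integral is 1/4 - 17·e^(-3)/8 and the full one is 1/4.
Taking the ratio, P = 0.57681.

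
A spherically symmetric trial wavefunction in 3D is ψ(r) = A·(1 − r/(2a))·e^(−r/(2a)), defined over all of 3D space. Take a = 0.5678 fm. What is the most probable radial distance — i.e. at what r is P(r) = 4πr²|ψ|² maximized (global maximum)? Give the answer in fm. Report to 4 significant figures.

r ≈ 2.973 fm

Differentiate P(r) = 4πr²|ψ|² with respect to r and set to zero.
This gives r = a·(√(5) + 3).
With a = 0.5678, the most probable radial distance is 2.9730 fm.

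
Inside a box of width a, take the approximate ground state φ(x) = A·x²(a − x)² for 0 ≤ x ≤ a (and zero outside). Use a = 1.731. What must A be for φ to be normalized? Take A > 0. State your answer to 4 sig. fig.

The normalization condition is ∫|φ|² dx = 1 from 0 to a.
Expanding the polynomial and integrating term by term, with φ = A·x²(a − x)², the integral evaluates to A²·[a^9/630].
Plugging in a = 1.731 yields A = 2.1249.

A ≈ 2.125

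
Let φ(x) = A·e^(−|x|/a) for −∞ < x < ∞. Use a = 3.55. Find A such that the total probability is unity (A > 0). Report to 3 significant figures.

A ≈ 0.531

We need A² ∫|f|² dx = 1, taking the integral from −∞ to ∞.
The integral (without the A² prefactor) comes out to a.
Hence A² = 1/[a].
Substituting a = 3.55 gives A² = 0.2817, so A = 0.5307.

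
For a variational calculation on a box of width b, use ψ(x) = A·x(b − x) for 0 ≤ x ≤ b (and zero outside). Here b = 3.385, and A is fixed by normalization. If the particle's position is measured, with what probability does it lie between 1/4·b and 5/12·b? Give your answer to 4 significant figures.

P ≈ 0.2431

|ψ|² is the probability density, so P = ∫_{1/4·b}^{5/12·b} |ψ|² dx.
With A² fixed by ∫|ψ|² = 1, i.e. A² = (b^5/30)^(−1), substitute and integrate.
Let u = x/b; then A² and the length scale cancel, so P = ∫_{1/4}^{5/12} u^2·(1 - u)^2 du ÷ ∫_{0}^{1} u^2·(1 - u)^2 du.
Using ∫ u^2·(1 - u)^2 du = u^3·(6·u^2 - 15·u + 10)/30, the numerator is ≈ 0.00810346 and the denominator is 1/30.
Taking the ratio, P = 0.24310.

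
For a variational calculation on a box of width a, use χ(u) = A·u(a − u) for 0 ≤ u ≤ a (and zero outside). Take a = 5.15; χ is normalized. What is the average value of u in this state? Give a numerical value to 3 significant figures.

The expectation value is the |χ|²-weighted average of u: ∫ u|χ|² du.
Since the A² factors cancel between numerator and denominator, ⟨u⟩ = a/2.
Putting a = 5.15 gives 2.575.

⟨u⟩ ≈ 2.58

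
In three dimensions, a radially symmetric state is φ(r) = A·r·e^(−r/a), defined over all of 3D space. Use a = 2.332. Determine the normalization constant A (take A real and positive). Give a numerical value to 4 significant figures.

We need A² ∫|f|² 4πr² dr = 1, taking the integral from 0 to ∞.
With ∫₀^∞ r^4 e^(−αr) dr = 4!/α^5, carrying out the integral gives A² · 3·π·a^5.
So A² = (3·π·a^5)^(−1).
Substituting a = 2.332 gives A² = 0.0015385, so A = 0.039223.

A ≈ 0.03922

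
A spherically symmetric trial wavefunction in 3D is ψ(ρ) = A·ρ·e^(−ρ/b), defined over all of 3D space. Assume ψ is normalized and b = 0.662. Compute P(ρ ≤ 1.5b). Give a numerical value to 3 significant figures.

P ≈ 0.185

With dV = 4πρ²dρ, the probability is ∫|ψ|² dV over ρ ≤ 1.5b.
A² is fixed by ∫₀^∞ 4πρ²|ψ|² dρ = 1, i.e. A² = (3·π·b^5)^(−1).
Substituting u = ρ/b, A², 4π and the length scale all cancel in the ratio: P = ∫_{0}^{1.5} u^4·e^(-2·u) du / ∫_{0}^{∞} u^4·e^(-2·u) du.
Using ∫ u^4·e^(-2·u) du = -(u^4/2 + u^3 + 3·u^2/2 + 3·u/2 + 3/4)·e^(-2·u), the numerator is 3/4 - 393·e^(-3)/32 and the denominator is 3/4.
This evaluates to P = 0.1847.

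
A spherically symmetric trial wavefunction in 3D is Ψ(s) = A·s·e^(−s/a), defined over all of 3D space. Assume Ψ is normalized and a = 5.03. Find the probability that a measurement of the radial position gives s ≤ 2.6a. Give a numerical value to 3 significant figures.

With dV = 4πs²ds, the probability is ∫|Ψ|² dV over s ≤ 2.6a.
Normalization gives A² = 1/(3·π·a^5).
Let u = s/a; then A², 4π and the length scale all cancel, so P = ∫_{0}^{2.6} u^4·e^(-2·u) du ÷ ∫_{0}^{∞} u^4·e^(-2·u) du.
An antiderivative of u^4·e^(-2·u) is -(u^4/2 + u^3 + 3·u^2/2 + 3·u/2 + 3/4)·e^(-2·u); evaluating from 0 to 2.6 gives ≈ 0.44540, while the full integral is 3/4.
This evaluates to P = 0.5939.

P ≈ 0.594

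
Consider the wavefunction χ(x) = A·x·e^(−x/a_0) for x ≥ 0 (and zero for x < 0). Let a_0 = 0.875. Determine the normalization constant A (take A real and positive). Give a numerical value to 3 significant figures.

A ≈ 2.44

The normalization condition is ∫|χ|² dx = 1 from 0 to ∞.
The integral (without the A² prefactor) comes out to a_0^3/4.
Hence A² = 1/[a_0^3/4].
With a_0 = 0.875: A² = 5.971 and A = 2.444.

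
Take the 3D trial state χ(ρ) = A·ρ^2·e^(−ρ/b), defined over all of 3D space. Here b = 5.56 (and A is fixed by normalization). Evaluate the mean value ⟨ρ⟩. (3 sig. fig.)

⟨ρ⟩ ≈ 19.5

By definition ⟨ρ⟩ = ∫ ρ |χ(ρ)|² 4πρ² dρ.
The ratio of the moment integral to the normalization integral gives ⟨ρ⟩ = 7·b/2.
Putting b = 5.56 gives 19.46.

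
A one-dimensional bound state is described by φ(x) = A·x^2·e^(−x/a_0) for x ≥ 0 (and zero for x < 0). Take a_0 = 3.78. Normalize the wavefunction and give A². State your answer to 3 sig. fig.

A^2 ≈ 0.00173

We need A² ∫|f|² dx = 1, taking the integral from 0 to ∞.
With φ = A·x^2·e^(−x/a_0), the integral evaluates to A²·[3·a_0^5/4].
Substituting a_0 = 3.78 gives A² = 0.001728, so A = 0.04157.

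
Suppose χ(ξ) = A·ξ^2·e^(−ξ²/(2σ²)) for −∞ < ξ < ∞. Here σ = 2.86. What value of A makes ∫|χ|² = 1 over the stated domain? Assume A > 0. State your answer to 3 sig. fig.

A ≈ 0.0627

Require ∫ |χ|² dξ = 1 over the whole domain.
With ∫_{−∞}^{∞} ξ^(2m) e^(−αξ²) dξ = (2m−1)!!·√π / (2^m α^(m+1/2)), the integral (without the A² prefactor) comes out to 3·√(π)·σ^5/4.
So A² = (3·√(π)·σ^5/4)^(−1).
With σ = 2.86: A² = 0.003931 and A = 0.06270.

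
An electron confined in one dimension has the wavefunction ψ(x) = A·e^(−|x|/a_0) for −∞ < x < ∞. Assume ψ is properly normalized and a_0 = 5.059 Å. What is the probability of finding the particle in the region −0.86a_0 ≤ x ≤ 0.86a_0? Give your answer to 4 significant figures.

The probability is P = ∫ |ψ|² dx over [−0.86a_0, 0.86a_0].
The normalization integral ∫|ψ|²dx over the whole domain equals a_0·A², and A² cancels in the ratio.
By symmetry take twice the x ≥ 0 contribution in numerator and denominator; the 2's cancel. Let u = x/a_0; then A² and the length scale cancel, so P = ∫_{0}^{0.86} e^(-2·u) du ÷ ∫_{0}^{∞} e^(-2·u) du.
With ∫ e^(-2·u) du = -e^(-2·u)/2 + C, the region integral is 1/2 - e^(-43/25)/2 and the full one is 1/2.
The result is P = 0.82093.

P ≈ 0.8209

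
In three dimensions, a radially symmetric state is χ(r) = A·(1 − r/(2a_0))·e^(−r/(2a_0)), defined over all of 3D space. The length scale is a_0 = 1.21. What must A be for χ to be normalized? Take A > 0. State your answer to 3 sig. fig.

Require ∫ |χ|² 4πr² dr = 1 over the whole domain.
The angular integral contributes 4π, leaving ∫₀^∞ r²|χ|² dr.
Recall ∫₀^∞ r^m e^(−r/β) dr = m!·β^(m+1), ∫|χ|² 4πr² dr = A²·(8·π·a_0^3).
Hence A² = 1/[8·π·a_0^3].
With a_0 = 1.21: A² = 0.02246 and A = 0.1499.

A ≈ 0.150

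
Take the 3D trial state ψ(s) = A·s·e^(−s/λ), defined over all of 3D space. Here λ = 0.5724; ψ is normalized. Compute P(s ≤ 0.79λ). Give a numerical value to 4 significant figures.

P = ∫ |ψ|² 4πs² ds over s ≤ 0.79λ.
A² is fixed by ∫₀^∞ 4πs²|ψ|² ds = 1, i.e. A² = (3·π·λ^5)^(−1).
In terms of u = s/λ (A², 4π and the length scale all cancel between numerator and denominator), P = [∫_{0}^{0.79} u^4·e^(-2·u) du] / [∫_{0}^{∞} u^4·e^(-2·u) du].
With ∫ u^4·e^(-2·u) du = -(u^4/2 + u^3 + 3·u^2/2 + 3·u/2 + 3/4)·e^(-2·u) + C, the region integral is ≈ 0.0169471 and the full one is 3/4.
Taking the ratio yields P = 0.022596.

P ≈ 0.02260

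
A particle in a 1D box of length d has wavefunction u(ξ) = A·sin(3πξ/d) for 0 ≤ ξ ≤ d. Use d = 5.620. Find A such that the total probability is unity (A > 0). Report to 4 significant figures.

Require ∫ |u|² dξ = 1 over the whole domain.
With ∫₀^d sin²(nπξ/d) dξ = d/2, ∫|u|² dξ = A²·(d/2).
Setting this equal to 1 gives A² = 1/(d/2).
Substituting d = 5.620 gives A² = 0.35587, so A = 0.59655.

A ≈ 0.5965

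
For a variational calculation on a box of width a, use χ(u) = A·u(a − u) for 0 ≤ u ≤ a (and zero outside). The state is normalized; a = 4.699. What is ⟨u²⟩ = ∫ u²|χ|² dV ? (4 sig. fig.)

By definition ⟨u²⟩ = ∫ u^2 |χ(u)|² du.
Expanding the polynomial and integrating term by term, since the A² factors cancel between numerator and denominator, ⟨u²⟩ = 2·a^2/7.
With a = 4.699, ⟨u^2⟩ = 6.3087.

⟨u^2⟩ ≈ 6.309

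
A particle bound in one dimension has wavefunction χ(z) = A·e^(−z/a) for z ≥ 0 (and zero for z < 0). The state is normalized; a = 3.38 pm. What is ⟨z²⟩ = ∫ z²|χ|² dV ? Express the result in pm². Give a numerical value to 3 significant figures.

By definition ⟨z²⟩ = ∫ z^2 |χ(z)|² dz.
Recall ∫₀^∞ z^m e^(−z/β) dz = m!·β^(m+1), since the A² factors cancel between numerator and denominator, ⟨z²⟩ = a^2/2.
With a = 3.38, ⟨z^2⟩ = 5.712.

⟨z^2⟩ ≈ 5.71 pm^2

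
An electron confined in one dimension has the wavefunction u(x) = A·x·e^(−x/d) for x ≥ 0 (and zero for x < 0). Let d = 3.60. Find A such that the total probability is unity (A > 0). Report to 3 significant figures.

We need A² ∫|f|² dx = 1, taking the integral from 0 to ∞.
With ∫₀^∞ x^2 e^(−αx) dx = 2!/α^3, the integral (without the A² prefactor) comes out to d^3/4.
Setting this equal to 1 gives A² = 1/(d^3/4).
With d = 3.60: A² = 0.08573 and A = 0.2928.

A ≈ 0.293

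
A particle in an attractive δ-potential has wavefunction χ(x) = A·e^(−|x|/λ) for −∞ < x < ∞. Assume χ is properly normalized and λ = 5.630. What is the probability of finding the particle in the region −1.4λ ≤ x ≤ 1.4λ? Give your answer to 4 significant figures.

P ≈ 0.9392

P = ∫_{−1.4λ}^{1.4λ} |χ(x)|² dx.
With A² fixed by ∫|χ|² = 1, i.e. A² = (λ)^(−1), substitute and integrate.
Both integrals are even about x = 0, so only the x ≥ 0 halves are needed (the factors of 2 cancel). Let u = x/λ; then A² and the length scale cancel, so P = ∫_{0}^{1.4} e^(-2·u) du ÷ ∫_{0}^{∞} e^(-2·u) du.
Using ∫ e^(-2·u) du = -e^(-2·u)/2, the numerator is 1/2 - e^(-14/5)/2 and the denominator is 1/2.
This works out to P = 0.93919.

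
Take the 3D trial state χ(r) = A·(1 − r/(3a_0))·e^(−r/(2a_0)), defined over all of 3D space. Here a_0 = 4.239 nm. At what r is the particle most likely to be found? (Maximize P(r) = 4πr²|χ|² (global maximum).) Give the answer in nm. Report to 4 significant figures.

r ≈ 4.239 nm

Set d/dr [P(r) = 4πr²|χ|²] = 0 and solve for r > 0.
This gives r = a_0.
With a_0 = 4.239, the most probable radial distance is 4.2390 nm.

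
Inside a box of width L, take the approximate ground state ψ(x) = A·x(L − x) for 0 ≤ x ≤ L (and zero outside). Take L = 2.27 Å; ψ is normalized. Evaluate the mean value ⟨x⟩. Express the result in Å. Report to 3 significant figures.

⟨x⟩ ≈ 1.14 Å

⟨x⟩ = ∫ x |ψ|² dx over the full domain.
Evaluating both integrals, ⟨x⟩ = L/2.
Putting L = 2.27 gives 1.135.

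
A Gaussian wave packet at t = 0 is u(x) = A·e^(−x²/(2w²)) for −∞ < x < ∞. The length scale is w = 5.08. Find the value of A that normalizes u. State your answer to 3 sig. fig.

A ≈ 0.333

The normalization condition is ∫|u|² dx = 1 from −∞ to ∞.
∫|u|² dx = A²·(√(π)·w).
Substituting w = 5.08 gives A² = 0.1111, so A = 0.3333.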